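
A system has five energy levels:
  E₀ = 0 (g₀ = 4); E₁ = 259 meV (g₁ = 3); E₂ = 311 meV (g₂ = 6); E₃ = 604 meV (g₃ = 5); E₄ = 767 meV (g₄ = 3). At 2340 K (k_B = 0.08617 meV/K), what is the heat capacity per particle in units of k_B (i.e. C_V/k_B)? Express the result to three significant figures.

k_BT = 0.08617 × 2340 K = 201.64 meV.
Eᵢ/kT = 0, 1.2845, 1.5424, 2.9954, 3.8038.
Z = Σ gᵢe^(−Eᵢ/kT) = 4·e^(−0) + 3·e^(−1.2845) + 6·e^(−1.5424) + 5·e^(−2.9954) + 3·e^(−3.8038) = 4.0000 + 0.83037 + 1.2832 + 0.25008 + 0.066858 = 6.4305.
⟨E⟩ = 126.97 meV, ⟨E²⟩ = 48267 meV².
C_V/k_B = (⟨E²⟩ − ⟨E⟩²)/(kT)² = (48267 − 16121)/40659 = 0.791.

0.791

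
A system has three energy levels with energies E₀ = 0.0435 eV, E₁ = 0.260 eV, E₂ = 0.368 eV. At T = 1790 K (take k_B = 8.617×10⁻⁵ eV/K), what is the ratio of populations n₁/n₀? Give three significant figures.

0.246

k_BT = 8.617×10⁻⁵ × 1790 K = 0.15424 eV.
n₁/n₀ = exp[−(E₁−E₀)/kT] = exp(−(0.2165 eV)/(0.15424 eV)) = exp(-1.4037) = 0.246.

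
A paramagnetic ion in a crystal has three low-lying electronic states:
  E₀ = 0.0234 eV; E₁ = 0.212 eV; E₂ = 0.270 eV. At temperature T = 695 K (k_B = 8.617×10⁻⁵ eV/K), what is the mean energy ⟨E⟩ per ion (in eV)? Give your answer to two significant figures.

0.035 eV

k_BT = 8.617×10⁻⁵ × 695 K = 0.05989 eV.
Eᵢ/kT = 0.3907, 3.540, 4.508.
Z = Σ e^(−Eᵢ/kT) = e^(−0.3907) + e^(−3.540) + e^(−4.508) = 0.6766 + 0.02901 + 0.01102 = 0.7166.
⟨E⟩ = Σ Eᵢ e^(−Eᵢ/kT) / Z = (0.0234·0.6766 + 0.212·0.02901 + 0.270·0.01102) / 0.7166 = 0.035 eV.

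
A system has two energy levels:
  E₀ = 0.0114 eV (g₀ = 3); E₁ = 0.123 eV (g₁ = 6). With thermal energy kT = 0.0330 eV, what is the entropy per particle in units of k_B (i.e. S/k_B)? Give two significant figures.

Eᵢ/kT = 0.3455, 3.727.
Z = Σ gᵢe^(−Eᵢ/kT) = 3·e^(−0.3455) + 6·e^(−3.727) = 2.124 + 0.1444 = 2.268.
⟨E⟩ = Σ EᵢPᵢ = 0.01851 eV.
S/k_B = ln Z + ⟨E⟩/kT = ln(2.268) + 0.01851/0.0330 = 0.8189 + 0.5609 = 1.4.

1.4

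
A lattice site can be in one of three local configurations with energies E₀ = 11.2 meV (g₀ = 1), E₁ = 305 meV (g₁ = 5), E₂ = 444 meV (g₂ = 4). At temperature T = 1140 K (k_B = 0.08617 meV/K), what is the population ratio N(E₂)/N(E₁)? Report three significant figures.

0.194

k_BT = 0.08617 × 1140 K = 98.234 meV.
n₂/n₁ = (g₂/g₁) exp[−(E₂−E₁)/kT] = (4/5) × exp(−(139 meV)/(98.234 meV)) = (4/5) × exp(-1.4150) = 0.194.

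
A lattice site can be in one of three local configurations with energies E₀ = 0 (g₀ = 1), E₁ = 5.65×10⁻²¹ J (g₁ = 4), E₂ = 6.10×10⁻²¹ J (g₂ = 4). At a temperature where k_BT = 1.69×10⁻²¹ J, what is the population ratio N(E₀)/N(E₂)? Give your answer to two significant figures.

9.2

n₀/n₂ = (g₀/g₂) exp[−(E₀−E₂)/kT] = (1/4) × exp(−(-6.10 ×10⁻²¹ J)/(1.69 ×10⁻²¹ J)) = (1/4) × exp(3.609) = 9.2.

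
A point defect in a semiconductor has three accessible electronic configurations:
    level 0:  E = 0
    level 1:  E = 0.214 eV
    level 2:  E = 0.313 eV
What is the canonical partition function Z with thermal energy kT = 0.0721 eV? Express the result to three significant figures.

Eᵢ/kT = 0, 2.9681, 4.3412.
Z = Σ e^(−Eᵢ/kT) = e^(−0) + e^(−2.9681) + e^(−4.3412) = 1.0000 + 0.051401 + 0.013021 = 1.0644.

Z = 1.06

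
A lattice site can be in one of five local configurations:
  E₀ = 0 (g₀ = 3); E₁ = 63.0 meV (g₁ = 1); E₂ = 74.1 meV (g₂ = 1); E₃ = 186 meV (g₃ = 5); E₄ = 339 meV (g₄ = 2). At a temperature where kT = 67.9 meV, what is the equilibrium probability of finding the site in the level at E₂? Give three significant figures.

0.0825

Eᵢ/kT = 0, 0.92784, 1.0913, 2.7393, 4.9926.
Z = Σ gᵢe^(−Eᵢ/kT) = 3·e^(−0) + 1·e^(−0.92784) + 1·e^(−1.0913) + 5·e^(−2.7393) + 2·e^(−4.9926) = 3.0000 + 0.39541 + 0.33578 + 0.32308 + 0.013576 = 4.0678.
P₂ = g₂ e^(−E₂/kT) / Z = 0.33578/4.0678 = 0.0825.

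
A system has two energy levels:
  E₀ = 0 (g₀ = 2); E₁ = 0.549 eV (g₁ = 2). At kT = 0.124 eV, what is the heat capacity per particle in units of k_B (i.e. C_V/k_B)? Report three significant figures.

Eᵢ/kT = 0, 4.4274.
Z = Σ gᵢe^(−Eᵢ/kT) = 2·e^(−0) + 2·e^(−4.4274) = 2.0000 + 0.023891 = 2.0239.
⟨E⟩ = 0.0064806 eV, ⟨E²⟩ = 0.0035579 eV².
C_V/k_B = (⟨E²⟩ − ⟨E⟩²)/(kT)² = (0.0035579 − 0.000041998)/0.015376 = 0.229.

0.229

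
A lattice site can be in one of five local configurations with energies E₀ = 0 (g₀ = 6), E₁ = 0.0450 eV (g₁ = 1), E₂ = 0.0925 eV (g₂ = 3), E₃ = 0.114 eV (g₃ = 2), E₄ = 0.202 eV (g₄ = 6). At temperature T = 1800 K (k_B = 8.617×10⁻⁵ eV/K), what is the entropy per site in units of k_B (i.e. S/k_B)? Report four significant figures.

k_BT = 8.617×10⁻⁵ × 1800 K = 0.155106 eV.
Eᵢ/kT = 0, 0.290124, 0.596366, 0.734981, 1.30234.
Z = Σ gᵢe^(−Eᵢ/kT) = 6·e^(−0) + 1·e^(−0.290124) + 3·e^(−0.596366) + 2·e^(−0.734981) + 6·e^(−1.30234) = 6.00000 + 0.748171 + 1.65243 + 0.959029 + 1.63137 = 10.9910.
⟨E⟩ = Σ EᵢPᵢ = 0.0568996 eV.
S/k_B = ln Z + ⟨E⟩/kT = ln(10.9910) + 0.0568996/0.155106 = 2.39708 + 0.366843 = 2.764.

2.764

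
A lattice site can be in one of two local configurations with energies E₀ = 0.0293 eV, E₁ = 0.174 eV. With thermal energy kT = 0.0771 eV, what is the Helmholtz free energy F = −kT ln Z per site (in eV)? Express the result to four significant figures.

Eᵢ/kT = 0.380026, 2.25681.
Z = Σ e^(−Eᵢ/kT) = e^(−0.380026) + e^(−2.25681) = 0.683844 + 0.104684 = 0.788528.
F = −kT ln Z = −0.0771 × ln(0.788528) = −0.0771 × -0.237587 = 0.01832 eV.

0.01832 eV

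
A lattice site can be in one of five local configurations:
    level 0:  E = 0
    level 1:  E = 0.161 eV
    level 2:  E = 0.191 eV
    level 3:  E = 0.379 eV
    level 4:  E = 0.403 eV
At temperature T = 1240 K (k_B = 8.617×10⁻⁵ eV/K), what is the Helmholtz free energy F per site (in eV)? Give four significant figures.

k_BT = 8.617×10⁻⁵ × 1240 K = 0.106851 eV.
Eᵢ/kT = 0, 1.50677, 1.78754, 3.54700, 3.77161.
Z = Σ e^(−Eᵢ/kT) = e^(−0) + e^(−1.50677) + e^(−1.78754) + e^(−3.54700) + e^(−3.77161) = 1.00000 + 0.221625 + 0.167371 + 0.0288109 + 0.0230150 = 1.44082.
F = −kT ln Z = −0.106851 × ln(1.44082) = −0.106851 × 0.365212 = -0.03902 eV.

-0.03902 eV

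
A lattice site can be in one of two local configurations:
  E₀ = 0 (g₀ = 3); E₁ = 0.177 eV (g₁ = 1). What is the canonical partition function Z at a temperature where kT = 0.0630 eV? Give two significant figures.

Z = 3.1

Eᵢ/kT = 0, 2.810.
Z = Σ gᵢe^(−Eᵢ/kT) = 3·e^(−0) + 1·e^(−2.810) = 3.000 + 0.06020 = 3.060.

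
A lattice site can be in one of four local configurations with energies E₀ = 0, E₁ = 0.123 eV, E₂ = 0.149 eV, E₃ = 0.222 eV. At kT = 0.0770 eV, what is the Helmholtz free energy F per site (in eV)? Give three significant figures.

Eᵢ/kT = 0, 1.5974, 1.9351, 2.8831.
Z = Σ e^(−Eᵢ/kT) = e^(−0) + e^(−1.5974) + e^(−1.9351) + e^(−2.8831) = 1.0000 + 0.20242 + 0.14441 + 0.055961 = 1.4028.
F = −kT ln Z = −0.0770 × ln(1.4028) = −0.0770 × 0.33847 = -0.0261 eV.

-0.0261 eV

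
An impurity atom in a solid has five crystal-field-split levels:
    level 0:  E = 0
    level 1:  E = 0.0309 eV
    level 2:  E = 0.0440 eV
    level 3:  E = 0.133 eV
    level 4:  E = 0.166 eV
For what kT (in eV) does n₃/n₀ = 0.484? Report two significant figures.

0.18 eV

n₃/n₀ = exp[−(E₃−E₀)/kT] = 0.484.
⇒ (E₃−E₀)/kT = ln(1/0.484) = ln(2.066) = 0.7256.
kT = 0.133 eV / 0.7256 = 0.18 eV.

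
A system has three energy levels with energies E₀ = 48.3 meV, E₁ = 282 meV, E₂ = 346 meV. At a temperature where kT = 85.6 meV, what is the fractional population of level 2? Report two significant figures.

0.028

Eᵢ/kT = 0.5643, 3.294, 4.042.
Z = Σ e^(−Eᵢ/kT) = e^(−0.5643) + e^(−3.294) + e^(−4.042) = 0.5688 + 0.03711 + 0.01756 = 0.6235.
P₂ = e^(−E₂/kT) / Z = 0.01756/0.6235 = 0.028.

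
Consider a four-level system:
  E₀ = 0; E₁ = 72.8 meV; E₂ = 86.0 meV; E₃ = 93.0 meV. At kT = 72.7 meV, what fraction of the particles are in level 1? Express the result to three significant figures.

Eᵢ/kT = 0, 1.0014, 1.1829, 1.2792.
Z = Σ e^(−Eᵢ/kT) = e^(−0) + e^(−1.0014) + e^(−1.1829) + e^(−1.2792) = 1.0000 + 0.36736 + 0.30639 + 0.27826 = 1.9520.
P₁ = e^(−E₁/kT) / Z = 0.36736/1.9520 = 0.188.

0.188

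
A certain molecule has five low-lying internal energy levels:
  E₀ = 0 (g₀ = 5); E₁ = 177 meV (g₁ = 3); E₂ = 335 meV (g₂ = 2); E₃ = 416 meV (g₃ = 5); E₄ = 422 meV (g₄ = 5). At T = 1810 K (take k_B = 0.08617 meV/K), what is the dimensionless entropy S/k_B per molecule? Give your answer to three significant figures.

k_BT = 0.08617 × 1810 K = 155.97 meV.
Eᵢ/kT = 0, 1.1348, 2.1478, 2.6672, 2.7056.
Z = Σ gᵢe^(−Eᵢ/kT) = 5·e^(−0) + 3·e^(−1.1348) + 2·e^(−2.1478) + 5·e^(−2.6672) + 5·e^(−2.7056) = 5.0000 + 0.96446 + 0.23348 + 0.34723 + 0.33415 = 6.8793.
⟨E⟩ = Σ EᵢPᵢ = 77.680 meV.
S/k_B = ln Z + ⟨E⟩/kT = ln(6.8793) + 77.680/155.97 = 1.9285 + 0.49804 = 2.43.

2.43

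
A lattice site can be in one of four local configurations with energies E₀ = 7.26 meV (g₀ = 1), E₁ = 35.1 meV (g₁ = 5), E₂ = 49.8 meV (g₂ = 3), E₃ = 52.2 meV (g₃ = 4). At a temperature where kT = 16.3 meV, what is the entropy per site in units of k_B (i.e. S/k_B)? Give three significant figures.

Eᵢ/kT = 0.44540, 2.1534, 3.0552, 3.2025.
Z = Σ gᵢe^(−Eᵢ/kT) = 1·e^(−0.44540) + 5·e^(−2.1534) + 3·e^(−3.0552) + 4·e^(−3.2025) = 0.64057 + 0.58044 + 0.14134 + 0.16264 = 1.5250.
⟨E⟩ = Σ EᵢPᵢ = 26.592 meV.
S/k_B = ln Z + ⟨E⟩/kT = ln(1.5250) + 26.592/16.3 = 0.42199 + 1.6314 = 2.05.

2.05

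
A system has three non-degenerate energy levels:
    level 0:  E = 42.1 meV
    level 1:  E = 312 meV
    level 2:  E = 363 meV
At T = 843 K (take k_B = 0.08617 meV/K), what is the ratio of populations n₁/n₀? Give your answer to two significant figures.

0.024

k_BT = 0.08617 × 843 K = 72.64 meV.
n₁/n₀ = exp[−(E₁−E₀)/kT] = exp(−(269.9 meV)/(72.64 meV)) = exp(-3.716) = 0.024.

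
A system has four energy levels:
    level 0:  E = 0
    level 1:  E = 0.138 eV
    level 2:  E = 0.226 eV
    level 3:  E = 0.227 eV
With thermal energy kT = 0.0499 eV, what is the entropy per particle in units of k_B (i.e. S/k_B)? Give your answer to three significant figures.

Eᵢ/kT = 0, 2.7655, 4.5291, 4.5491.
Z = Σ e^(−Eᵢ/kT) = e^(−0) + e^(−2.7655) + e^(−4.5291) + e^(−4.5491) = 1.0000 + 0.062945 + 0.010790 + 0.010577 = 1.0843.
⟨E⟩ = Σ EᵢPᵢ = 0.012474 eV.
S/k_B = ln Z + ⟨E⟩/kT = ln(1.0843) + 0.012474/0.0499 = 0.080935 + 0.24998 = 0.331.

0.331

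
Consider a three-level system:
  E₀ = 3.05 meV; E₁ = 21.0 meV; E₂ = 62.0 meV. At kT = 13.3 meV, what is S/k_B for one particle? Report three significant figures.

Eᵢ/kT = 0.22932, 1.5789, 4.6617.
Z = Σ e^(−Eᵢ/kT) = e^(−0.22932) + e^(−1.5789) + e^(−4.6617) = 0.79507 + 0.20620 + 0.0094504 = 1.0107.
⟨E⟩ = Σ EᵢPᵢ = 7.2634 meV.
S/k_B = ln Z + ⟨E⟩/kT = ln(1.0107) + 7.2634/13.3 = 0.010643 + 0.54612 = 0.557.

0.557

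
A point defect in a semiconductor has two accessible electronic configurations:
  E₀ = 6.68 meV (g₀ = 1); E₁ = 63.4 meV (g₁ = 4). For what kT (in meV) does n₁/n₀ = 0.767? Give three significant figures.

n₁/n₀ = (g₁/g₀) exp[−(E₁−E₀)/kT] = 0.767.
⇒ (E₁−E₀)/kT = ln((4/1)/0.767) = ln(5.2151) = 1.6516.
kT = 56.72 meV / 1.6516 = 34.3 meV.

34.3 meV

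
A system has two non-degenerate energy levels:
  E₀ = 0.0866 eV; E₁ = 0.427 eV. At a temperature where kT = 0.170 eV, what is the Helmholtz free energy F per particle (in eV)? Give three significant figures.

Eᵢ/kT = 0.50941, 2.5118.
Z = Σ e^(−Eᵢ/kT) = e^(−0.50941) + e^(−2.5118) = 0.60085 + 0.081122 = 0.68197.
F = −kT ln Z = −0.170 × ln(0.68197) = −0.170 × -0.38277 = 0.0651 eV.

0.0651 eV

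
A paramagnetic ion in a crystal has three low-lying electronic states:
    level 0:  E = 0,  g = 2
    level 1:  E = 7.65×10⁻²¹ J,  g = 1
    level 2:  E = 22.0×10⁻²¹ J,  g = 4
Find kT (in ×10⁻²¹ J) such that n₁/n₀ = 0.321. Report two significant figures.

17 ×10⁻²¹ J

n₁/n₀ = (g₁/g₀) exp[−(E₁−E₀)/kT] = 0.321.
⇒ (E₁−E₀)/kT = ln((1/2)/0.321) = ln(1.558) = 0.4434.
kT = 7.65 ×10⁻²¹ J / 0.4434 = 17 ×10⁻²¹ J.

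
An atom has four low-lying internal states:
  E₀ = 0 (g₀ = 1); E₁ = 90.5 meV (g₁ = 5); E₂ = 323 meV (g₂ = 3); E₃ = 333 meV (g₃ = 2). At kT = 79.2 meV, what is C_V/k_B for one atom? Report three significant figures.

Eᵢ/kT = 0, 1.1427, 4.0783, 4.2045.
Z = Σ gᵢe^(−Eᵢ/kT) = 1·e^(−0) + 5·e^(−1.1427) + 3·e^(−4.0783) + 2·e^(−4.2045) = 1.0000 + 1.5948 + 0.050809 + 0.029856 = 2.6755.
⟨E⟩ = 63.795 meV, ⟨E²⟩ = 8100.7 meV².
C_V/k_B = (⟨E²⟩ − ⟨E⟩²)/(kT)² = (8100.7 − 4069.8)/6272.6 = 0.643.

0.643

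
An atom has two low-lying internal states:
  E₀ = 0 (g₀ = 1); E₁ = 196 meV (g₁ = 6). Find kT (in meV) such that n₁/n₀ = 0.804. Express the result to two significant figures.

98 meV

n₁/n₀ = (g₁/g₀) exp[−(E₁−E₀)/kT] = 0.804.
⇒ (E₁−E₀)/kT = ln((6/1)/0.804) = ln(7.463) = 2.010.
kT = 196 meV / 2.010 = 98 meV.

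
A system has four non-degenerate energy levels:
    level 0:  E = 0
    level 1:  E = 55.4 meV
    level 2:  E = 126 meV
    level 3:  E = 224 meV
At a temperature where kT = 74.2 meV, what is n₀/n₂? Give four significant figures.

n₀/n₂ = exp[−(E₀−E₂)/kT] = exp(−(-126 meV)/(74.2 meV)) = exp(1.69811) = 5.464.

5.464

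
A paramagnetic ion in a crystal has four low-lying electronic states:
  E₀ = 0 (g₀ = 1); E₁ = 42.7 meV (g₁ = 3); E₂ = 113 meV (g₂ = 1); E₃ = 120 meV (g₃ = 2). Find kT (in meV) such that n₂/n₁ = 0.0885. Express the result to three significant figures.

53.0 meV

n₂/n₁ = (g₂/g₁) exp[−(E₂−E₁)/kT] = 0.0885.
⇒ (E₂−E₁)/kT = ln((1/3)/0.0885) = ln(3.7665) = 1.3261.
kT = 70.3 meV / 1.3261 = 53.0 meV.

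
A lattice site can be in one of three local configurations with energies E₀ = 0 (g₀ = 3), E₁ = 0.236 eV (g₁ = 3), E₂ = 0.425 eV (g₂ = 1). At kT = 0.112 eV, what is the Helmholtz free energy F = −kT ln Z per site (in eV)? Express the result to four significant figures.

Eᵢ/kT = 0, 2.10714, 3.79464.
Z = Σ gᵢe^(−Eᵢ/kT) = 3·e^(−0) + 3·e^(−2.10714) + 1·e^(−3.79464) = 3.00000 + 0.364756 + 0.0224910 = 3.38725.
F = −kT ln Z = −0.112 × ln(3.38725) = −0.112 × 1.22002 = -0.1366 eV.

-0.1366 eV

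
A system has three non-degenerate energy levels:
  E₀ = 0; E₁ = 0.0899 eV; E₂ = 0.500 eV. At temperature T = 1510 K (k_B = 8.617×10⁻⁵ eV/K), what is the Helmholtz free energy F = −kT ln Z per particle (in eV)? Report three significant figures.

k_BT = 8.617×10⁻⁵ × 1510 K = 0.13012 eV.
Eᵢ/kT = 0, 0.69090, 3.8426.
Z = Σ e^(−Eᵢ/kT) = e^(−0) + e^(−0.69090) + e^(−3.8426) = 1.0000 + 0.50112 + 0.021438 = 1.5226.
F = −kT ln Z = −0.13012 × ln(1.5226) = −0.13012 × 0.42042 = -0.0547 eV.

-0.0547 eV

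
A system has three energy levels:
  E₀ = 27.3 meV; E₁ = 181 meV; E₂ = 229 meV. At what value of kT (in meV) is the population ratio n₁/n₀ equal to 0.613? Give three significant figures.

n₁/n₀ = exp[−(E₁−E₀)/kT] = 0.613.
⇒ (E₁−E₀)/kT = ln(1/0.613) = ln(1.6313) = 0.48938.
kT = 153.7 meV / 0.48938 = 314 meV.

314 meV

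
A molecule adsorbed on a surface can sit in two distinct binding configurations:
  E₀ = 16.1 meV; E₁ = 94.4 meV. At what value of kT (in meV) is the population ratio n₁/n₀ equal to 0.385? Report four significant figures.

82.03 meV

n₁/n₀ = exp[−(E₁−E₀)/kT] = 0.385.
⇒ (E₁−E₀)/kT = ln(1/0.385) = ln(2.59740) = 0.954511.
kT = 78.3 meV / 0.954511 = 82.03 meV.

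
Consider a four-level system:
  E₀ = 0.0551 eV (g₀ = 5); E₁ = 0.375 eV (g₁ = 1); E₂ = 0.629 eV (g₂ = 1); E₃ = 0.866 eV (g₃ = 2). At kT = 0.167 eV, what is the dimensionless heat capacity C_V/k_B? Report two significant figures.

0.24

Eᵢ/kT = 0.3299, 2.246, 3.766, 5.186.
Z = Σ gᵢe^(−Eᵢ/kT) = 5·e^(−0.3299) + 1·e^(−2.246) + 1·e^(−3.766) + 2·e^(−5.186) = 3.595 + 0.1058 + 0.02314 + 0.01119 = 3.735.
⟨E⟩ = 0.07015 eV, ⟨E²⟩ = 0.01160 eV².
C_V/k_B = (⟨E²⟩ − ⟨E⟩²)/(kT)² = (0.01160 − 0.004921)/0.02789 = 0.24.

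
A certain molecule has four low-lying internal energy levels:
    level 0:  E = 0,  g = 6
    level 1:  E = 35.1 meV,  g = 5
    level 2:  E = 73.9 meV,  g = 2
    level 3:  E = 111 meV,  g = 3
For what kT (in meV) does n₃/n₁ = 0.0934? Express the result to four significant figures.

40.81 meV

n₃/n₁ = (g₃/g₁) exp[−(E₃−E₁)/kT] = 0.0934.
⇒ (E₃−E₁)/kT = ln((3/5)/0.0934) = ln(6.42398) = 1.86004.
kT = 75.9 meV / 1.86004 = 40.81 meV.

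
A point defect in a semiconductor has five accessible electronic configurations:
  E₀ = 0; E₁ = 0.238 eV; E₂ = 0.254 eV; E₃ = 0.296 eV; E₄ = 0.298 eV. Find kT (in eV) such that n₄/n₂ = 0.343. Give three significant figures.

n₄/n₂ = exp[−(E₄−E₂)/kT] = 0.343.
⇒ (E₄−E₂)/kT = ln(1/0.343) = ln(2.9155) = 1.0700.
kT = 0.044 eV / 1.0700 = 0.0411 eV.

0.0411 eV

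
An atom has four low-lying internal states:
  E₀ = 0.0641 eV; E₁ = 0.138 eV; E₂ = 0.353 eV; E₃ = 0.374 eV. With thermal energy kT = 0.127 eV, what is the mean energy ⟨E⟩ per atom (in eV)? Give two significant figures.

Eᵢ/kT = 0.5047, 1.087, 2.780, 2.945.
Z = Σ e^(−Eᵢ/kT) = e^(−0.5047) + e^(−1.087) + e^(−2.780) + e^(−2.945) = 0.6037 + 0.3372 + 0.06204 + 0.05260 = 1.056.
⟨E⟩ = Σ Eᵢ e^(−Eᵢ/kT) / Z = (0.0641·0.6037 + 0.138·0.3372 + 0.353·0.06204 + 0.374·0.05260) / 1.056 = 0.12 eV.

0.12 eV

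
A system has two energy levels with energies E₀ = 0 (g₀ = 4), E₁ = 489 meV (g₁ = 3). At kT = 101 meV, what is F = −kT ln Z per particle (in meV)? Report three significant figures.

Eᵢ/kT = 0, 4.8416.
Z = Σ gᵢe^(−Eᵢ/kT) = 4·e^(−0) + 3·e^(−4.8416) = 4.0000 + 0.023683 = 4.0237.
F = −kT ln Z = −101 × ln(4.0237) = −101 × 1.3922 = -141 meV.

-141 meV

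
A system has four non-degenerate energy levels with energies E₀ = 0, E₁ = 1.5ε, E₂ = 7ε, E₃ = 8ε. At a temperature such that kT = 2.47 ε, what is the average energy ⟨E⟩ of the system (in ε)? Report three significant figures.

Eᵢ/kT = 0, 0.60729, 2.8340, 3.2389.
Z = Σ e^(−Eᵢ/kT) = e^(−0) + e^(−0.60729) + e^(−2.8340) + e^(−3.2389) = 1.0000 + 0.54483 + 0.058777 + 0.039207 = 1.6428.
⟨E⟩ = Σ Eᵢ e^(−Eᵢ/kT) / Z = (0·1.0000 + 1.5·0.54483 + 7·0.058777 + 8·0.039207) / 1.6428 = 0.939 ε.

0.939 ε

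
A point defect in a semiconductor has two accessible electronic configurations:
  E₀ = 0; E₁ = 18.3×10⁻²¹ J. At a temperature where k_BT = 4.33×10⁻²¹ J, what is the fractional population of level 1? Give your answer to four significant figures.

Eᵢ/kT = 0, 4.22633.
Z = Σ e^(−Eᵢ/kT) = e^(−0) + e^(−4.22633) = 1.00000 + 0.0146059 = 1.01461.
P₁ = e^(−E₁/kT) / Z = 0.0146059/1.01461 = 0.01440.

0.01440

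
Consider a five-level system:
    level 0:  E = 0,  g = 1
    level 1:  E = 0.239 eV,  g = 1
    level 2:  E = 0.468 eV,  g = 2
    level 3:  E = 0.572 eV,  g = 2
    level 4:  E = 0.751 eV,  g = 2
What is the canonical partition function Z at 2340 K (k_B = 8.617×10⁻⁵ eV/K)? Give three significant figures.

Z = 1.67

k_BT = 8.617×10⁻⁵ × 2340 K = 0.20164 eV.
Eᵢ/kT = 0, 1.1853, 2.3210, 2.8367, 3.7245.
Z = Σ gᵢe^(−Eᵢ/kT) = 1·e^(−0) + 1·e^(−1.1853) + 2·e^(−2.3210) + 2·e^(−2.8367) + 2·e^(−3.7245) = 1.0000 + 0.30565 + 0.19635 + 0.11724 + 0.048250 = 1.6675.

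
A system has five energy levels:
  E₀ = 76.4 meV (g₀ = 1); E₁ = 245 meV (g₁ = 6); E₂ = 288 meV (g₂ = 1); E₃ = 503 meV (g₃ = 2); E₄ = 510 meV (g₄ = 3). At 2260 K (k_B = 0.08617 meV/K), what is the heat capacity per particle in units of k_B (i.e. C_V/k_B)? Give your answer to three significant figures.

0.399

k_BT = 0.08617 × 2260 K = 194.74 meV.
Eᵢ/kT = 0.39232, 1.2581, 1.4789, 2.5829, 2.6189.
Z = Σ gᵢe^(−Eᵢ/kT) = 1·e^(−0.39232) + 6·e^(−1.2581) + 1·e^(−1.4789) + 2·e^(−2.5829) + 3·e^(−2.6189) = 0.67549 + 1.7052 + 0.22789 + 0.15111 + 0.21865 = 2.9783.
⟨E⟩ = 242.60 meV, ⟨E²⟩ = 73969 meV².
C_V/k_B = (⟨E²⟩ − ⟨E⟩²)/(kT)² = (73969 − 58855)/37924 = 0.399.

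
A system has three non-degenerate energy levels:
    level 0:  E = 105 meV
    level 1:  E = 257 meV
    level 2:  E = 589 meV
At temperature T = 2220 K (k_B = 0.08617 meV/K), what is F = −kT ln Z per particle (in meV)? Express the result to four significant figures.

k_BT = 0.08617 × 2220 K = 191.297 meV.
Eᵢ/kT = 0.548885, 1.34346, 3.07898.
Z = Σ e^(−Eᵢ/kT) = e^(−0.548885) + e^(−1.34346) + e^(−3.07898) = 0.577593 + 0.260941 + 0.0460062 = 0.884540.
F = −kT ln Z = −191.297 × ln(0.884540) = −191.297 × -0.122688 = 23.47 meV.

23.47 meV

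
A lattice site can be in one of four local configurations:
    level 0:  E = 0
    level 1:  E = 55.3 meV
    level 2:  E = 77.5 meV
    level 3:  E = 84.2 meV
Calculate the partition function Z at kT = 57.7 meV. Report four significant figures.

Eᵢ/kT = 0, 0.958406, 1.34315, 1.45927.
Z = Σ e^(−Eᵢ/kT) = e^(−0) + e^(−0.958406) + e^(−1.34315) + e^(−1.45927) = 1.00000 + 0.383504 + 0.261022 + 0.232406 = 1.87693.

Z = 1.877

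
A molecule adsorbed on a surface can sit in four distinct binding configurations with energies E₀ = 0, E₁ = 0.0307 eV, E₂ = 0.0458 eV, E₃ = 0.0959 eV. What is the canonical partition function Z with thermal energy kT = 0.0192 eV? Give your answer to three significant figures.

Eᵢ/kT = 0, 1.5990, 2.3854, 4.9948.
Z = Σ e^(−Eᵢ/kT) = e^(−0) + e^(−1.5990) + e^(−2.3854) + e^(−4.9948) = 1.0000 + 0.20210 + 0.092052 + 0.0067731 = 1.3009.

Z = 1.30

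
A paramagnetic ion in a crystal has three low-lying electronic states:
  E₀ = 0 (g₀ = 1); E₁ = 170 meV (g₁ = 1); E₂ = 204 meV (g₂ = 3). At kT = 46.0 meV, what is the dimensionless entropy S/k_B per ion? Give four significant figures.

0.2940

Eᵢ/kT = 0, 3.69565, 4.43478.
Z = Σ gᵢe^(−Eᵢ/kT) = 1·e^(−0) + 1·e^(−3.69565) + 3·e^(−4.43478) = 1.00000 + 0.0248313 + 0.0355730 = 1.06040.
⟨E⟩ = Σ EᵢPᵢ = 10.8244 meV.
S/k_B = ln Z + ⟨E⟩/kT = ln(1.06040) + 10.8244/46.0 = 0.0586462 + 0.235313 = 0.2940.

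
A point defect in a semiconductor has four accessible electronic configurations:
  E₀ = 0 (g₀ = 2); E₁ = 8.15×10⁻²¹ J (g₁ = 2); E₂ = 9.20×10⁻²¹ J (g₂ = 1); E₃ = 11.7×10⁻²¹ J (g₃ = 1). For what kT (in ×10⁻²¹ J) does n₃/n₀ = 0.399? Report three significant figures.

51.9 ×10⁻²¹ J

n₃/n₀ = (g₃/g₀) exp[−(E₃−E₀)/kT] = 0.399.
⇒ (E₃−E₀)/kT = ln((1/2)/0.399) = ln(1.2531) = 0.22562.
kT = 11.7 ×10⁻²¹ J / 0.22562 = 51.9 ×10⁻²¹ J.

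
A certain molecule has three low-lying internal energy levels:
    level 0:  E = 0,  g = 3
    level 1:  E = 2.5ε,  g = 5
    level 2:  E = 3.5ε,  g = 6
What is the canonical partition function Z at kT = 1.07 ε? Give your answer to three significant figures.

Eᵢ/kT = 0, 2.3364, 3.2710.
Z = Σ gᵢe^(−Eᵢ/kT) = 3·e^(−0) + 5·e^(−2.3364) + 6·e^(−3.2710) = 3.0000 + 0.48338 + 0.22781 = 3.7112.

Z = 3.71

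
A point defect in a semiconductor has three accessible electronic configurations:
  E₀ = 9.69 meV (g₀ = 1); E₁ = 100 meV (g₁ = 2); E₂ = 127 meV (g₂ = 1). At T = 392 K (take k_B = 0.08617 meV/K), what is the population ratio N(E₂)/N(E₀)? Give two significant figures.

0.031

k_BT = 0.08617 × 392 K = 33.78 meV.
n₂/n₀ = (g₂/g₀) exp[−(E₂−E₀)/kT] = (1/1) × exp(−(117.31 meV)/(33.78 meV)) = (1/1) × exp(-3.473) = 0.031.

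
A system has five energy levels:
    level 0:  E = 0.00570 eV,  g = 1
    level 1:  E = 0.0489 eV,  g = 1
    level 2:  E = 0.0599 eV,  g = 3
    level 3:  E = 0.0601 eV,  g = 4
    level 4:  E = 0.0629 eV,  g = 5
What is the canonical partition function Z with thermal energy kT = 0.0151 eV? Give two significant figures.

Z = 0.93

Eᵢ/kT = 0.3775, 3.238, 3.967, 3.980, 4.166.
Z = Σ gᵢe^(−Eᵢ/kT) = 1·e^(−0.3775) + 1·e^(−3.238) + 3·e^(−3.967) + 4·e^(−3.980) + 5·e^(−4.166) = 0.6856 + 0.03924 + 0.05679 + 0.07474 + 0.07757 = 0.9339.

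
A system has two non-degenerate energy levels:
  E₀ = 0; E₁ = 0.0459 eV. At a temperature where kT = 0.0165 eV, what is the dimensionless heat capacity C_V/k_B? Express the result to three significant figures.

Eᵢ/kT = 0, 2.7818.
Z = Σ e^(−Eᵢ/kT) = e^(−0) + e^(−2.7818) = 1.0000 + 0.061927 = 1.0619.
⟨E⟩ = 0.0026768 eV, ⟨E²⟩ = 0.00012286 eV².
C_V/k_B = (⟨E²⟩ − ⟨E⟩²)/(kT)² = (0.00012286 − 0.0000071653)/0.00027225 = 0.425.

0.425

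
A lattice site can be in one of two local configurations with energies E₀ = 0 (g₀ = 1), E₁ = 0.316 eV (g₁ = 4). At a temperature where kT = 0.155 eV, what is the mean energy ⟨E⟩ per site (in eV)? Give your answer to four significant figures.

0.1082 eV

Eᵢ/kT = 0, 2.03871.
Z = Σ gᵢe^(−Eᵢ/kT) = 1·e^(−0) + 4·e^(−2.03871) = 1.00000 + 0.520786 = 1.52079.
⟨E⟩ = Σ Eᵢ gᵢe^(−Eᵢ/kT) / Z = (0·1.00000 + 0.316·0.520786) / 1.52079 = 0.1082 eV.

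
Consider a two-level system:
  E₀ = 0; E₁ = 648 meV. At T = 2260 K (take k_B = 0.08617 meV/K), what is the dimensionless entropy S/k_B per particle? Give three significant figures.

0.151

k_BT = 0.08617 × 2260 K = 194.74 meV.
Eᵢ/kT = 0, 3.3275.
Z = Σ e^(−Eᵢ/kT) = e^(−0) + e^(−3.3275) = 1.0000 + 0.035883 = 1.0359.
⟨E⟩ = Σ EᵢPᵢ = 22.446 meV.
S/k_B = ln Z + ⟨E⟩/kT = ln(1.0359) + 22.446/194.74 = 0.035271 + 0.11526 = 0.151.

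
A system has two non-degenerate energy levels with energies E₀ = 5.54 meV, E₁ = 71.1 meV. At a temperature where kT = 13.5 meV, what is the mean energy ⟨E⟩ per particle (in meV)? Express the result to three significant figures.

6.05 meV

Eᵢ/kT = 0.41037, 5.2667.
Z = Σ e^(−Eᵢ/kT) = e^(−0.41037) + e^(−5.2667) = 0.66340 + 0.0051606 = 0.66856.
⟨E⟩ = Σ Eᵢ e^(−Eᵢ/kT) / Z = (5.54·0.66340 + 71.1·0.0051606) / 0.66856 = 6.05 meV.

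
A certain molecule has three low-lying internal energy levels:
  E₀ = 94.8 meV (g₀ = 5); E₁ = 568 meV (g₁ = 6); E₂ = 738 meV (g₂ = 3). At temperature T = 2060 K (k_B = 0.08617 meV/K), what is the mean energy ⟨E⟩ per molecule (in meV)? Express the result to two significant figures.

k_BT = 0.08617 × 2060 K = 177.5 meV.
Eᵢ/kT = 0.5341, 3.200, 4.158.
Z = Σ gᵢe^(−Eᵢ/kT) = 5·e^(−0.5341) + 6·e^(−3.200) + 3·e^(−4.158) = 2.931 + 0.2446 + 0.04692 = 3.223.
⟨E⟩ = Σ Eᵢ gᵢe^(−Eᵢ/kT) / Z = (94.8·2.931 + 568·0.2446 + 738·0.04692) / 3.223 = 140 meV.

140 meV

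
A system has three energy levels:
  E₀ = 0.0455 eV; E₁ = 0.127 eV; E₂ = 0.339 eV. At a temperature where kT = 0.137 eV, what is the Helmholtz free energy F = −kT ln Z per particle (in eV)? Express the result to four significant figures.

Eᵢ/kT = 0.332117, 0.927007, 2.47445.
Z = Σ e^(−Eᵢ/kT) = e^(−0.332117) + e^(−0.927007) + e^(−2.47445) = 0.717403 + 0.395736 + 0.0842093 = 1.19735.
F = −kT ln Z = −0.137 × ln(1.19735) = −0.137 × 0.180111 = -0.02468 eV.

-0.02468 eV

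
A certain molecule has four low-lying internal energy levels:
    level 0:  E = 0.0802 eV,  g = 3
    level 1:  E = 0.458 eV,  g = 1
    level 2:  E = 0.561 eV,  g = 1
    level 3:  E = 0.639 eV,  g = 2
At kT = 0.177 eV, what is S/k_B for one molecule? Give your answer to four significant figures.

1.399

Eᵢ/kT = 0.453107, 2.58757, 3.16949, 3.61017.
Z = Σ gᵢe^(−Eᵢ/kT) = 3·e^(−0.453107) + 1·e^(−2.58757) + 1·e^(−3.16949) + 2·e^(−3.61017) = 1.90695 + 0.0752026 + 0.0420250 + 0.0540945 = 2.07827.
⟨E⟩ = Σ EᵢPᵢ = 0.118138 eV.
S/k_B = ln Z + ⟨E⟩/kT = ln(2.07827) + 0.118138/0.177 = 0.731536 + 0.667446 = 1.399.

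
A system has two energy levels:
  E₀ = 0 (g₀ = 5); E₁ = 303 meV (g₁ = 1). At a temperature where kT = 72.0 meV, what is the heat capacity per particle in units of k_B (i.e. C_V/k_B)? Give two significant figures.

0.052

Eᵢ/kT = 0, 4.208.
Z = Σ gᵢe^(−Eᵢ/kT) = 5·e^(−0) + 1·e^(−4.208) = 5.000 + 0.01488 = 5.015.
⟨E⟩ = 0.8990 meV, ⟨E²⟩ = 272.4 meV².
C_V/k_B = (⟨E²⟩ − ⟨E⟩²)/(kT)² = (272.4 − 0.8082)/5184 = 0.052.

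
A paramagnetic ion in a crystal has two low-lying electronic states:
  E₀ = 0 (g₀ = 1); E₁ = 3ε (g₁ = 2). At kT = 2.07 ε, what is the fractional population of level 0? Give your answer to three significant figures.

Eᵢ/kT = 0, 1.4493.
Z = Σ gᵢe^(−Eᵢ/kT) = 1·e^(−0) + 2·e^(−1.4493) = 1.0000 + 0.46947 = 1.4695.
P₀ = g₀ e^(−E₀/kT) / Z = 1.0000/1.4695 = 0.681.

0.681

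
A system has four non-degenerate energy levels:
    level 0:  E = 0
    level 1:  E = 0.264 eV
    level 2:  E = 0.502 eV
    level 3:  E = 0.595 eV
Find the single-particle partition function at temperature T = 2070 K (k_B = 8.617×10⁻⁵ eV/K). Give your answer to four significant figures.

k_BT = 8.617×10⁻⁵ × 2070 K = 0.178372 eV.
Eᵢ/kT = 0, 1.48005, 2.81434, 3.33573.
Z = Σ e^(−Eᵢ/kT) = e^(−0) + e^(−1.48005) + e^(−2.81434) + e^(−3.33573) = 1.00000 + 0.227626 + 0.0599443 + 0.0355886 = 1.32316.

Z = 1.323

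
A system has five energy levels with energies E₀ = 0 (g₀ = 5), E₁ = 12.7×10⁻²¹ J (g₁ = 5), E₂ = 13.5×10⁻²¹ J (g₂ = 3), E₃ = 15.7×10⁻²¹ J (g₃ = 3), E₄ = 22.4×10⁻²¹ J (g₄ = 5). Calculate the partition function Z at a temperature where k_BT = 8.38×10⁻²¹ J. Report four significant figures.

Eᵢ/kT = 0, 1.51551, 1.61098, 1.87351, 2.67303.
Z = Σ gᵢe^(−Eᵢ/kT) = 5·e^(−0) + 5·e^(−1.51551) + 3·e^(−1.61098) + 3·e^(−1.87351) + 5·e^(−2.67303) = 5.00000 + 1.09848 + 0.599075 + 0.460751 + 0.345214 = 7.50352.

Z = 7.504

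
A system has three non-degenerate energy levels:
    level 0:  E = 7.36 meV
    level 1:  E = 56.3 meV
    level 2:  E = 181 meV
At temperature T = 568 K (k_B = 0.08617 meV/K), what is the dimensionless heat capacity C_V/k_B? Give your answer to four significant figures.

0.4096

k_BT = 0.08617 × 568 K = 48.9446 meV.
Eᵢ/kT = 0.150374, 1.15028, 3.69806.
Z = Σ e^(−Eᵢ/kT) = e^(−0.150374) + e^(−1.15028) + e^(−3.69806) = 0.860386 + 0.316548 + 0.0247715 = 1.20171.
⟨E⟩ = 23.8308 meV, ⟨E²⟩ = 1549.05 meV².
C_V/k_B = (⟨E²⟩ − ⟨E⟩²)/(kT)² = (1549.05 − 567.907)/2395.57 = 0.4096.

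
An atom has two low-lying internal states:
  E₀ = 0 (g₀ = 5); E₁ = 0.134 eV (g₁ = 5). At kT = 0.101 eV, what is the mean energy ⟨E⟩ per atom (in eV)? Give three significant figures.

Eᵢ/kT = 0, 1.3267.
Z = Σ gᵢe^(−Eᵢ/kT) = 5·e^(−0) + 5·e^(−1.3267) = 5.0000 + 1.3268 = 6.3268.
⟨E⟩ = Σ Eᵢ gᵢe^(−Eᵢ/kT) / Z = (0·5.0000 + 0.134·1.3268) / 6.3268 = 0.0281 eV.

0.0281 eV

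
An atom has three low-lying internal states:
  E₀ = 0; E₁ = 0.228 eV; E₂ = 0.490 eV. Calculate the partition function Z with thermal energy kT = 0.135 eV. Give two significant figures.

Z = 1.2

Eᵢ/kT = 0, 1.689, 3.630.
Z = Σ e^(−Eᵢ/kT) = e^(−0) + e^(−1.689) + e^(−3.630) = 1.000 + 0.1847 + 0.02652 = 1.211.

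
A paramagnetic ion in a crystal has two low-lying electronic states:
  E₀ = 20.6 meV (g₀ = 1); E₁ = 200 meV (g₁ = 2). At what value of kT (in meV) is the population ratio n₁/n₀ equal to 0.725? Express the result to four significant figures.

176.8 meV

n₁/n₀ = (g₁/g₀) exp[−(E₁−E₀)/kT] = 0.725.
⇒ (E₁−E₀)/kT = ln((2/1)/0.725) = ln(2.75862) = 1.01473.
kT = 179.4 meV / 1.01473 = 176.8 meV.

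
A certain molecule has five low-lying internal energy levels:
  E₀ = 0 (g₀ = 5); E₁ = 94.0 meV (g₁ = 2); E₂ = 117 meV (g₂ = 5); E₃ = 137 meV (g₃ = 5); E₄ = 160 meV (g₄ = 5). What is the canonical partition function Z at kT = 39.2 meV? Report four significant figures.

Z = 5.671

Eᵢ/kT = 0, 2.39796, 2.98469, 3.49490, 4.08163.
Z = Σ gᵢe^(−Eᵢ/kT) = 5·e^(−0) + 2·e^(−2.39796) + 5·e^(−2.98469) + 5·e^(−3.49490) + 5·e^(−4.08163) = 5.00000 + 0.181806 + 0.252776 + 0.151759 + 0.0843996 = 5.67074.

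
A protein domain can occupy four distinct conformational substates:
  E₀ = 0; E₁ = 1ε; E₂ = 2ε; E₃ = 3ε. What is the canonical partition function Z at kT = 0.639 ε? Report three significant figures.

Z = 1.26

Eᵢ/kT = 0, 1.5649, 3.1299, 4.6948.
Z = Σ e^(−Eᵢ/kT) = e^(−0) + e^(−1.5649) + e^(−3.1299) + e^(−4.6948) = 1.0000 + 0.20911 + 0.043722 + 0.0091427 = 1.2620.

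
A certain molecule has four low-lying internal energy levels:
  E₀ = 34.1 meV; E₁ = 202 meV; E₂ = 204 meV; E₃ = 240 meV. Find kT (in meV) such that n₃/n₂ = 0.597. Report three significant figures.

69.8 meV

n₃/n₂ = exp[−(E₃−E₂)/kT] = 0.597.
⇒ (E₃−E₂)/kT = ln(1/0.597) = ln(1.6750) = 0.51581.
kT = 36 meV / 0.51581 = 69.8 meV.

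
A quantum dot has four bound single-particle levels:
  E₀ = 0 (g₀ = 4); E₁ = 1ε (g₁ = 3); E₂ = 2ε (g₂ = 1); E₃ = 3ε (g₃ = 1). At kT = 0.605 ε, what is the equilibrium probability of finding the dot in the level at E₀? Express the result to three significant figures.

0.866

Eᵢ/kT = 0, 1.6529, 3.3058, 4.9587.
Z = Σ gᵢe^(−Eᵢ/kT) = 4·e^(−0) + 3·e^(−1.6529) + 1·e^(−3.3058) + 1·e^(−4.9587) = 4.0000 + 0.57448 + 0.036670 + 0.0070221 = 4.6182.
P₀ = g₀ e^(−E₀/kT) / Z = 4.0000/4.6182 = 0.866.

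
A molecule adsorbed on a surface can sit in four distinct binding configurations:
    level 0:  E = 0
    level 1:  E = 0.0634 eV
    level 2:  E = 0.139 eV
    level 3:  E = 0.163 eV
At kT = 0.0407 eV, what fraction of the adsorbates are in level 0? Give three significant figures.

0.793

Eᵢ/kT = 0, 1.5577, 3.4152, 4.0049.
Z = Σ e^(−Eᵢ/kT) = e^(−0) + e^(−1.5577) + e^(−3.4152) + e^(−4.0049) = 1.0000 + 0.21062 + 0.032870 + 0.018226 = 1.2617.
P₀ = e^(−E₀/kT) / Z = 1.0000/1.2617 = 0.793.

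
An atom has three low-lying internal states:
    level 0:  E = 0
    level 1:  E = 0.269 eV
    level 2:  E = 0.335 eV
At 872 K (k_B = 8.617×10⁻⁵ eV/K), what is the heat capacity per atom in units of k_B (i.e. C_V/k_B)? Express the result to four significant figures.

0.5440

k_BT = 8.617×10⁻⁵ × 872 K = 0.0751402 eV.
Eᵢ/kT = 0, 3.57997, 4.45833.
Z = Σ e^(−Eᵢ/kT) = e^(−0) + e^(−3.57997) + e^(−4.45833) = 1.00000 + 0.0278765 + 0.0115817 = 1.03946.
⟨E⟩ = 0.0109467 eV, ⟨E²⟩ = 0.00319101 eV².
C_V/k_B = (⟨E²⟩ − ⟨E⟩²)/(kT)² = (0.00319101 − 0.000119830)/0.00564605 = 0.5440.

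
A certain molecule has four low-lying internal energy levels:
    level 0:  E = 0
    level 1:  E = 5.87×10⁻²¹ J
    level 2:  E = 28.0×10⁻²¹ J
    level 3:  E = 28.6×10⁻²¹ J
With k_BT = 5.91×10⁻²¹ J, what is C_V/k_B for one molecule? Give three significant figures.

Eᵢ/kT = 0, 0.99323, 4.7377, 4.8393.
Z = Σ e^(−Eᵢ/kT) = e^(−0) + e^(−0.99323) + e^(−4.7377) + e^(−4.8393) = 1.0000 + 0.37038 + 0.0087588 + 0.0079126 = 1.3871.
⟨E⟩ = 1.9073, ⟨E²⟩ = 18.817.
C_V/k_B = (⟨E²⟩ − ⟨E⟩²)/(kT)² = (18.817 − 3.6378)/34.928 = 0.435.

0.435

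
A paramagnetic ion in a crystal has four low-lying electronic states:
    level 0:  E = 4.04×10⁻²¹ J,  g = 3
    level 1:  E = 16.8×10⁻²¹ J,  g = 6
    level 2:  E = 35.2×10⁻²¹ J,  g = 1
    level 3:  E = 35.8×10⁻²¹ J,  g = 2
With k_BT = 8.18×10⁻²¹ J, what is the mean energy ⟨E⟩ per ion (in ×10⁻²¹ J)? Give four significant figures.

Eᵢ/kT = 0.493888, 2.05379, 4.30318, 4.37653.
Z = Σ gᵢe^(−Eᵢ/kT) = 3·e^(−0.493888) + 6·e^(−2.05379) + 1·e^(−4.30318) + 2·e^(−4.37653) = 1.83075 + 0.769488 + 0.0135255 + 0.0251378 = 2.63890.
⟨E⟩ = Σ Eᵢ gᵢe^(−Eᵢ/kT) / Z = (4.04·1.83075 + 16.8·0.769488 + 35.2·0.0135255 + 35.8·0.0251378) / 2.63890 = 8.223 ×10⁻²¹ J.

8.223 ×10⁻²¹ J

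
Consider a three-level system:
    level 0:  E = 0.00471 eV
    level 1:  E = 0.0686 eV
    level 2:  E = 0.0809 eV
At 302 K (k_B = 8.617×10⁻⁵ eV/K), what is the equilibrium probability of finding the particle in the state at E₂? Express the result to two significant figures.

0.047

k_BT = 8.617×10⁻⁵ × 302 K = 0.02602 eV.
Eᵢ/kT = 0.1810, 2.636, 3.109.
Z = Σ e^(−Eᵢ/kT) = e^(−0.1810) + e^(−2.636) + e^(−3.109) = 0.8344 + 0.07165 + 0.04465 = 0.9507.
P₂ = e^(−E₂/kT) / Z = 0.04465/0.9507 = 0.047.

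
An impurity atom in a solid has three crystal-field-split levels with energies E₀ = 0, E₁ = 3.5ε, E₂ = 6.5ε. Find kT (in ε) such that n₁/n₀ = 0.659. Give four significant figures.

8.393 ε

n₁/n₀ = exp[−(E₁−E₀)/kT] = 0.659.
⇒ (E₁−E₀)/kT = ln(1/0.659) = ln(1.51745) = 0.417031.
kT = 3.5ε / 0.417031 = 8.393 ε.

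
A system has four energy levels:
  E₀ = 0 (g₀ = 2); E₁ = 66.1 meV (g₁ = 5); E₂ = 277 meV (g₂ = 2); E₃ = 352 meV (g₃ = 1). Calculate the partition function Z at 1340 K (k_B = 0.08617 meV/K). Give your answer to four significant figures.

k_BT = 0.08617 × 1340 K = 115.468 meV.
Eᵢ/kT = 0, 0.572453, 2.39893, 3.04846.
Z = Σ gᵢe^(−Eᵢ/kT) = 2·e^(−0) + 5·e^(−0.572453) + 2·e^(−2.39893) + 1·e^(−3.04846) = 2.00000 + 2.82070 + 0.181630 + 0.0474319 = 5.04976.

Z = 5.050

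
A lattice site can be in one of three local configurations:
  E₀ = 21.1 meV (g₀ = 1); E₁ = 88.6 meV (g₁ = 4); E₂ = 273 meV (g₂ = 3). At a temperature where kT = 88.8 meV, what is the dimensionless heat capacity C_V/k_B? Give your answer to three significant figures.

0.422

Eᵢ/kT = 0.23761, 0.99775, 3.0743.
Z = Σ gᵢe^(−Eᵢ/kT) = 1·e^(−0.23761) + 4·e^(−0.99775) + 3·e^(−3.0743) = 0.78851 + 1.4748 + 0.13867 = 2.4020.
⟨E⟩ = 77.086 meV, ⟨E²⟩ = 9268.6 meV².
C_V/k_B = (⟨E²⟩ − ⟨E⟩²)/(kT)² = (9268.6 − 5942.3)/7885.4 = 0.422.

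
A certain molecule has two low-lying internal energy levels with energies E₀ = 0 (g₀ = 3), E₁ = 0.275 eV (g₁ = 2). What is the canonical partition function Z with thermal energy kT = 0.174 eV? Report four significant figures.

Z = 3.412

Eᵢ/kT = 0, 1.58046.
Z = Σ gᵢe^(−Eᵢ/kT) = 3·e^(−0) + 2·e^(−1.58046) = 3.00000 + 0.411761 = 3.41176.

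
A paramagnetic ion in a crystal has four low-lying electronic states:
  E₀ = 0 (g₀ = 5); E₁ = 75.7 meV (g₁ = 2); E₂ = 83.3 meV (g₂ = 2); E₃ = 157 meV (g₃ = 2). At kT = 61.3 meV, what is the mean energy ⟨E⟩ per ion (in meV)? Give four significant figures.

Eᵢ/kT = 0, 1.23491, 1.35889, 2.56117.
Z = Σ gᵢe^(−Eᵢ/kT) = 5·e^(−0) + 2·e^(−1.23491) + 2·e^(−1.35889) + 2·e^(−2.56117) = 5.00000 + 0.581722 + 0.513892 + 0.154429 = 6.25004.
⟨E⟩ = Σ Eᵢ gᵢe^(−Eᵢ/kT) / Z = (0·5.00000 + 75.7·0.581722 + 83.3·0.513892 + 157·0.154429) / 6.25004 = 17.77 meV.

17.77 meV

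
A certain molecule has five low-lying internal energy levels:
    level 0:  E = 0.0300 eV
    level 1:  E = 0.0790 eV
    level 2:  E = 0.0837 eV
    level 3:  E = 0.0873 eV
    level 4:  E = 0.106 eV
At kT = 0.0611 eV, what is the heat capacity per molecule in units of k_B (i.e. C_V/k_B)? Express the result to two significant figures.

0.23

Eᵢ/kT = 0.4910, 1.293, 1.370, 1.429, 1.735.
Z = Σ e^(−Eᵢ/kT) = e^(−0.4910) + e^(−1.293) + e^(−1.370) + e^(−1.429) + e^(−1.735) = 0.6120 + 0.2744 + 0.2541 + 0.2395 + 0.1764 = 1.556.
⟨E⟩ = 0.06485 eV, ⟨E²⟩ = 0.005046 eV².
C_V/k_B = (⟨E²⟩ − ⟨E⟩²)/(kT)² = (0.005046 − 0.004206)/0.003733 = 0.23.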